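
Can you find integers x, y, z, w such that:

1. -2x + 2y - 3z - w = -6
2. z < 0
Yes

Take x = 0, y = 0, z = -1, w = 9. Substituting into each constraint:
  (1) -2(0) + 2(0) - 3(-1) + (-9) = -6 ✓
  (2) -1 < 0 ✓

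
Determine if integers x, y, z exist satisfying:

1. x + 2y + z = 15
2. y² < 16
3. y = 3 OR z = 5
Yes

Take x = 9, y = 3, z = 0. Substituting into each constraint:
  (1) 9 + 2(3) + 0 = 15 ✓
  (2) y² = (3)² = 9, and 9 < 16 ✓
  (3) y = 3, target 3 ✓ (first branch holds)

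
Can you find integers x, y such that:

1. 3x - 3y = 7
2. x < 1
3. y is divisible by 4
No

Even the single constraint (3x - 3y = 7) is infeasible over the integers.

  - 3x - 3y = 7: every term on the left is divisible by 3, so the LHS ≡ 0 (mod 3), but the RHS 7 is not — no integer solution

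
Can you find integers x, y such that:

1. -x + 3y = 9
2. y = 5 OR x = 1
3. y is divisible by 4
No

The full constraint system is jointly infeasible over the integers. Each constraint and what it forces:

  - -x + 3y = 9: is a linear equation tying the variables together
  - y = 5 OR x = 1: forces a choice: either y = 5 or x = 1
  - y is divisible by 4: restricts y to multiples of 4

Split on the disjunction (y = 5 OR x = 1):
  • If y = 5: this contradicts the divisibility constraint — 5 is not a multiple of 4.
  • If x = 1: with x = 1, writing y = 4y', every remaining term of the linear equation is divisible by 12, so the left side is ≡ 0 (mod 12); but the right side 10 ≡ 10 (mod 12). No integers can satisfy it.
Both branches are infeasible, so the system has no integer solution.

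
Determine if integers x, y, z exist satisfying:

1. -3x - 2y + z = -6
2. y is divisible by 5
Yes

Take x = 0, y = 0, z = -6. Substituting into each constraint:
  (1) -3(0) - 2(0) + (-6) = -6 ✓
  (2) 0 = 5 × 0, remainder 0 ✓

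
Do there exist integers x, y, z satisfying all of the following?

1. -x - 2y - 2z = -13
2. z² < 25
Yes

Take x = 13, y = 0, z = 0. Substituting into each constraint:
  (1) (-13) - 2(0) - 2(0) = -13 ✓
  (2) z² = (0)² = 0, and 0 < 25 ✓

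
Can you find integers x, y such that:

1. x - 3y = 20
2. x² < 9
Yes

Take x = 2, y = -6. Substituting into each constraint:
  (1) 2 - 3(-6) = 20 ✓
  (2) x² = (2)² = 4, and 4 < 9 ✓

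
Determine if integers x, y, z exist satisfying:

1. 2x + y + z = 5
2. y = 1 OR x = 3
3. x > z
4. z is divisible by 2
Yes

Take x = 3, y = -1, z = 0. Substituting into each constraint:
  (1) 2(3) + (-1) + 0 = 5 ✓
  (2) x = 3, target 3 ✓ (second branch holds)
  (3) 3 > 0 ✓
  (4) 0 = 2 × 0, remainder 0 ✓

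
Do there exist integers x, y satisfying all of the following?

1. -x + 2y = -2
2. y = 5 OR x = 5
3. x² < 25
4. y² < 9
No

A contradictory subset is {y = 5 OR x = 5, x² < 25, y² < 9}. No integer assignment can satisfy these jointly:

  - y = 5 OR x = 5: forces a choice: either y = 5 or x = 5
  - x² < 25: restricts x to |x| ≤ 4
  - y² < 9: restricts y to |y| ≤ 2

Split on the disjunction (y = 5 OR x = 5):
  • If y = 5: this contradicts y² < 9, which requires |y| ≤ 2.
  • If x = 5: this contradicts x² < 25, which requires |x| ≤ 4.
Both branches are infeasible, so the system has no integer solution.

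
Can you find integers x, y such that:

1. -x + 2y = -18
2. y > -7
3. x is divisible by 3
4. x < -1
No

A contradictory subset is {-x + 2y = -18, y > -7, x < -1}. No integer assignment can satisfy these jointly:

  - -x + 2y = -18: is a linear equation tying the variables together
  - y > -7: bounds one variable relative to a constant
  - x < -1: bounds one variable relative to a constant

Range argument: with x ∈ [−∞, -2], y ∈ [-6, ∞], the left side of the equation is at least -10, but the right side is -18 < -10. No integer solution exists.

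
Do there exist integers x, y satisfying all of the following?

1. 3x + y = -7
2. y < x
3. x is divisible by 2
Yes

Take x = 0, y = -7. Substituting into each constraint:
  (1) 3(0) + (-7) = -7 ✓
  (2) -7 < 0 ✓
  (3) 0 = 2 × 0, remainder 0 ✓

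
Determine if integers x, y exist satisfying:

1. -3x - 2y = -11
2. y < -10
Yes

Take x = 11, y = -11. Substituting into each constraint:
  (1) -3(11) - 2(-11) = -11 ✓
  (2) -11 < -10 ✓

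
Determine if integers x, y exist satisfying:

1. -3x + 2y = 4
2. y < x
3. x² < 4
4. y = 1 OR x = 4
No

A contradictory subset is {-3x + 2y = 4, y < x, y = 1 OR x = 4}. No integer assignment can satisfy these jointly:

  - -3x + 2y = 4: is a linear equation tying the variables together
  - y < x: bounds one variable relative to another variable
  - y = 1 OR x = 4: forces a choice: either y = 1 or x = 4

Split on the disjunction (y = 1 OR x = 4):
  • If y = 1: with y = 1, every remaining term of the linear equation is divisible by 3, so the left side is ≡ 0 (mod 3); but the right side 2 ≡ 2 (mod 3). No integers can satisfy it.
  • If x = 4: the equation forces y = 8, giving (x, y) = (4, 8), which violates x > y.
Both branches are infeasible, so the system has no integer solution.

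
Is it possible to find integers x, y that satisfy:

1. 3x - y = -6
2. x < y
Yes

Take x = -2, y = 0. Substituting into each constraint:
  (1) 3(-2) + 0 = -6 ✓
  (2) -2 < 0 ✓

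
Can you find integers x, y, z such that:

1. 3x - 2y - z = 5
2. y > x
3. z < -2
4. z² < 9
No

A contradictory subset is {z < -2, z² < 9}. No integer assignment can satisfy these jointly:

  - z < -2: bounds one variable relative to a constant
  - z² < 9: restricts z to |z| ≤ 2

Direct contradiction: the bounds on z require z ≥ -2 and z ≤ -3 simultaneously, which is empty.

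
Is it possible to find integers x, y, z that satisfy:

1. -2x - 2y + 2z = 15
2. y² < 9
No

Even the single constraint (-2x - 2y + 2z = 15) is infeasible over the integers.

  - -2x - 2y + 2z = 15: every term on the left is divisible by 2, so the LHS ≡ 0 (mod 2), but the RHS 15 is not — no integer solution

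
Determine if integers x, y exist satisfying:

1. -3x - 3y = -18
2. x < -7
Yes

Take x = -8, y = 14. Substituting into each constraint:
  (1) -3(-8) - 3(14) = -18 ✓
  (2) -8 < -7 ✓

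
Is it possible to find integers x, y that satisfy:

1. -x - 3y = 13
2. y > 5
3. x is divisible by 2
Yes

Take x = -34, y = 7. Substituting into each constraint:
  (1) 34 - 3(7) = 13 ✓
  (2) 7 > 5 ✓
  (3) -34 = 2 × -17, remainder 0 ✓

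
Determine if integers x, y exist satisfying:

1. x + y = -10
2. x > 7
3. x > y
Yes

Take x = 8, y = -18. Substituting into each constraint:
  (1) 8 + (-18) = -10 ✓
  (2) 8 > 7 ✓
  (3) 8 > -18 ✓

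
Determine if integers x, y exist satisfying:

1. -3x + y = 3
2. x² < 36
Yes

Take x = -1, y = 0. Substituting into each constraint:
  (1) -3(-1) + 0 = 3 ✓
  (2) x² = (-1)² = 1, and 1 < 36 ✓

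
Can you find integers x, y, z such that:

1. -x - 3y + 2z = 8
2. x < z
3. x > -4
Yes

Take x = 0, y = -2, z = 1. Substituting into each constraint:
  (1) 0 - 3(-2) + 2(1) = 8 ✓
  (2) 0 < 1 ✓
  (3) 0 > -4 ✓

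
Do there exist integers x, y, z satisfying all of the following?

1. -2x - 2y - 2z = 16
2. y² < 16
Yes

Take x = -8, y = 0, z = 0. Substituting into each constraint:
  (1) -2(-8) - 2(0) - 2(0) = 16 ✓
  (2) y² = (0)² = 0, and 0 < 16 ✓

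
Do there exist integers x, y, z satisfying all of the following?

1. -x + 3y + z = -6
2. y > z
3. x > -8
Yes

Take x = 5, y = 0, z = -1. Substituting into each constraint:
  (1) (-5) + 3(0) + (-1) = -6 ✓
  (2) 0 > -1 ✓
  (3) 5 > -8 ✓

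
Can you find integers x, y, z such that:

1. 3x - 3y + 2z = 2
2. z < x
Yes

Take x = 2, y = 2, z = 1. Substituting into each constraint:
  (1) 3(2) - 3(2) + 2(1) = 2 ✓
  (2) 1 < 2 ✓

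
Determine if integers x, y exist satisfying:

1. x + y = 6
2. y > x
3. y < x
No

A contradictory subset is {y > x, y < x}. No integer assignment can satisfy these jointly:

  - y > x: bounds one variable relative to another variable
  - y < x: bounds one variable relative to another variable

Direct contradiction: y > x and x > y cannot both hold.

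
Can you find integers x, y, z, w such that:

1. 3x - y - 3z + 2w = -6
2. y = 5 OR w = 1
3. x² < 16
Yes

Take x = -1, y = 5, z = 0, w = 1. Substituting into each constraint:
  (1) 3(-1) + (-5) - 3(0) + 2(1) = -6 ✓
  (2) y = 5, target 5 ✓ (first branch holds)
  (3) x² = (-1)² = 1, and 1 < 16 ✓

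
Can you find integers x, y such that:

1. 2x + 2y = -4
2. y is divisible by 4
Yes

Take x = -2, y = 0. Substituting into each constraint:
  (1) 2(-2) + 2(0) = -4 ✓
  (2) 0 = 4 × 0, remainder 0 ✓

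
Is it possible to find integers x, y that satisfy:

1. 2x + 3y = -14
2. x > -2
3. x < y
No

The full constraint system is jointly infeasible over the integers. Each constraint and what it forces:

  - 2x + 3y = -14: is a linear equation tying the variables together
  - x > -2: bounds one variable relative to a constant
  - x < y: bounds one variable relative to another variable

Propagating the comparison: y > x and x ≥ -1 give y ≥ 0. Range argument: with x ∈ [-1, ∞], y ∈ [0, ∞], the left side of the equation is at least -2, but the right side is -14 < -2. No integer solution exists.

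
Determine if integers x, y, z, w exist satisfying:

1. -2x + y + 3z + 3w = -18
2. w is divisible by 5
Yes

Take x = 9, y = 0, z = 0, w = 0. Substituting into each constraint:
  (1) -2(9) + 0 + 3(0) + 3(0) = -18 ✓
  (2) 0 = 5 × 0, remainder 0 ✓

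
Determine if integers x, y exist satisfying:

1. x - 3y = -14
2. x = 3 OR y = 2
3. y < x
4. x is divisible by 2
No

A contradictory subset is {x - 3y = -14, x = 3 OR y = 2, y < x}. No integer assignment can satisfy these jointly:

  - x - 3y = -14: is a linear equation tying the variables together
  - x = 3 OR y = 2: forces a choice: either x = 3 or y = 2
  - y < x: bounds one variable relative to another variable

Split on the disjunction (x = 3 OR y = 2):
  • If x = 3: with x = 3, every remaining term of the linear equation is divisible by 3, so the left side is ≡ 0 (mod 3); but the right side -17 ≡ 1 (mod 3). No integers can satisfy it.
  • If y = 2: the equation forces x = -8, giving (y, x) = (2, -8), which violates x > y.
Both branches are infeasible, so the system has no integer solution.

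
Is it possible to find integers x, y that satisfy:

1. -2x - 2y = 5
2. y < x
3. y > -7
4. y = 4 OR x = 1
No

Even the single constraint (-2x - 2y = 5) is infeasible over the integers.

  - -2x - 2y = 5: every term on the left is divisible by 2, so the LHS ≡ 0 (mod 2), but the RHS 5 is not — no integer solution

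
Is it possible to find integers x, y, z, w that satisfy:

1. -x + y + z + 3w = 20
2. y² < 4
Yes

Take x = 0, y = 0, z = 20, w = 0. Substituting into each constraint:
  (1) 0 + 0 + 20 + 3(0) = 20 ✓
  (2) y² = (0)² = 0, and 0 < 4 ✓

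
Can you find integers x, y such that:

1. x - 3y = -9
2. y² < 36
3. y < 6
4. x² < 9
Yes

Take x = 0, y = 3. Substituting into each constraint:
  (1) 0 - 3(3) = -9 ✓
  (2) y² = (3)² = 9, and 9 < 36 ✓
  (3) 3 < 6 ✓
  (4) x² = (0)² = 0, and 0 < 9 ✓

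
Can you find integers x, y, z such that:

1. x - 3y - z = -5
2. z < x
Yes

Take x = 1, y = 2, z = 0. Substituting into each constraint:
  (1) 1 - 3(2) + 0 = -5 ✓
  (2) 0 < 1 ✓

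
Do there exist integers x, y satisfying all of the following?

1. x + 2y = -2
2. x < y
Yes

Take x = -2, y = 0. Substituting into each constraint:
  (1) (-2) + 2(0) = -2 ✓
  (2) -2 < 0 ✓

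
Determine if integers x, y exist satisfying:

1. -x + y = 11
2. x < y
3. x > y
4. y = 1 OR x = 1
No

A contradictory subset is {x < y, x > y}. No integer assignment can satisfy these jointly:

  - x < y: bounds one variable relative to another variable
  - x > y: bounds one variable relative to another variable

Direct contradiction: y > x and x > y cannot both hold.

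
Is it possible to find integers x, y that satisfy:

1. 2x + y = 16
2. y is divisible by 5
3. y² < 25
Yes

Take x = 8, y = 0. Substituting into each constraint:
  (1) 2(8) + 0 = 16 ✓
  (2) 0 = 5 × 0, remainder 0 ✓
  (3) y² = (0)² = 0, and 0 < 25 ✓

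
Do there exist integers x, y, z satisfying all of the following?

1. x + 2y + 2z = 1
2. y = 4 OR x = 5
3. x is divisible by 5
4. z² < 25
Yes

Take x = 5, y = 0, z = -2. Substituting into each constraint:
  (1) 5 + 2(0) + 2(-2) = 1 ✓
  (2) x = 5, target 5 ✓ (second branch holds)
  (3) 5 = 5 × 1, remainder 0 ✓
  (4) z² = (-2)² = 4, and 4 < 25 ✓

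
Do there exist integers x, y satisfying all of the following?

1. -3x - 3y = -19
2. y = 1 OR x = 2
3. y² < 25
No

Even the single constraint (-3x - 3y = -19) is infeasible over the integers.

  - -3x - 3y = -19: every term on the left is divisible by 3, so the LHS ≡ 0 (mod 3), but the RHS -19 is not — no integer solution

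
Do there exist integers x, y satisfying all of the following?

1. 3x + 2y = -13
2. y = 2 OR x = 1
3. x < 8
Yes

Take x = 1, y = -8. Substituting into each constraint:
  (1) 3(1) + 2(-8) = -13 ✓
  (2) x = 1, target 1 ✓ (second branch holds)
  (3) 1 < 8 ✓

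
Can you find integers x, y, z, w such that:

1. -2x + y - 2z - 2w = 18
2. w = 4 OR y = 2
Yes

Take x = 0, y = 0, z = -13, w = 4. Substituting into each constraint:
  (1) -2(0) + 0 - 2(-13) - 2(4) = 18 ✓
  (2) w = 4, target 4 ✓ (first branch holds)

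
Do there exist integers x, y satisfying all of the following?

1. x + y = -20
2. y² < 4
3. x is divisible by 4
Yes

Take x = -20, y = 0. Substituting into each constraint:
  (1) (-20) + 0 = -20 ✓
  (2) y² = (0)² = 0, and 0 < 4 ✓
  (3) -20 = 4 × -5, remainder 0 ✓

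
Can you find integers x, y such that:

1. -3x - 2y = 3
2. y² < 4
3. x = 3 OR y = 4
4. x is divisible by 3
No

A contradictory subset is {-3x - 2y = 3, y² < 4, x = 3 OR y = 4}. No integer assignment can satisfy these jointly:

  - -3x - 2y = 3: is a linear equation tying the variables together
  - y² < 4: restricts y to |y| ≤ 1
  - x = 3 OR y = 4: forces a choice: either x = 3 or y = 4

Split on the disjunction (x = 3 OR y = 4):
  • If x = 3: the equation forces y = -6, but y² < 4 requires |y| ≤ 1.
  • If y = 4: this contradicts y² < 4, which requires |y| ≤ 1.
Both branches are infeasible, so the system has no integer solution.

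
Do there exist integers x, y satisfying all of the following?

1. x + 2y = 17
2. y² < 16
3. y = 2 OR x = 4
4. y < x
Yes

Take x = 13, y = 2. Substituting into each constraint:
  (1) 13 + 2(2) = 17 ✓
  (2) y² = (2)² = 4, and 4 < 16 ✓
  (3) y = 2, target 2 ✓ (first branch holds)
  (4) 2 < 13 ✓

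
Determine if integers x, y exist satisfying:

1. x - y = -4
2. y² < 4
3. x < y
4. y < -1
No

A contradictory subset is {y² < 4, y < -1}. No integer assignment can satisfy these jointly:

  - y² < 4: restricts y to |y| ≤ 1
  - y < -1: bounds one variable relative to a constant

Direct contradiction: the bounds on y require y ≥ -1 and y ≤ -2 simultaneously, which is empty.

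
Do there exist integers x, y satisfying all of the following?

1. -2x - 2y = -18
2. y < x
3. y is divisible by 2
Yes

Take x = 9, y = 0. Substituting into each constraint:
  (1) -2(9) - 2(0) = -18 ✓
  (2) 0 < 9 ✓
  (3) 0 = 2 × 0, remainder 0 ✓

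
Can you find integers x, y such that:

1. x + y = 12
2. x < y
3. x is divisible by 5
Yes

Take x = 0, y = 12. Substituting into each constraint:
  (1) 0 + 12 = 12 ✓
  (2) 0 < 12 ✓
  (3) 0 = 5 × 0, remainder 0 ✓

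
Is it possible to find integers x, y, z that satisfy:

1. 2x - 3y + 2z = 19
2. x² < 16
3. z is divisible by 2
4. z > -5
Yes

Take x = 2, y = -5, z = 0. Substituting into each constraint:
  (1) 2(2) - 3(-5) + 2(0) = 19 ✓
  (2) x² = (2)² = 4, and 4 < 16 ✓
  (3) 0 = 2 × 0, remainder 0 ✓
  (4) 0 > -5 ✓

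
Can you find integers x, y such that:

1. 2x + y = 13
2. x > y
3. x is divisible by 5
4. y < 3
Yes

Take x = 10, y = -7. Substituting into each constraint:
  (1) 2(10) + (-7) = 13 ✓
  (2) 10 > -7 ✓
  (3) 10 = 5 × 2, remainder 0 ✓
  (4) -7 < 3 ✓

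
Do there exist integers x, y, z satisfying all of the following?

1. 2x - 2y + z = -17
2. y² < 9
Yes

Take x = 0, y = 0, z = -17. Substituting into each constraint:
  (1) 2(0) - 2(0) + (-17) = -17 ✓
  (2) y² = (0)² = 0, and 0 < 9 ✓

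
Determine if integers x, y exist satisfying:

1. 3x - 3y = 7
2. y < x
No

Even the single constraint (3x - 3y = 7) is infeasible over the integers.

  - 3x - 3y = 7: every term on the left is divisible by 3, so the LHS ≡ 0 (mod 3), but the RHS 7 is not — no integer solution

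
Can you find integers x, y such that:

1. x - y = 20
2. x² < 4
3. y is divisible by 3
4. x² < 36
Yes

Take x = -1, y = -21. Substituting into each constraint:
  (1) (-1) + 21 = 20 ✓
  (2) x² = (-1)² = 1, and 1 < 4 ✓
  (3) -21 = 3 × -7, remainder 0 ✓
  (4) x² = (-1)² = 1, and 1 < 36 ✓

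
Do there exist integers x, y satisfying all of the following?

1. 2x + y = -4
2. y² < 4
Yes

Take x = -2, y = 0. Substituting into each constraint:
  (1) 2(-2) + 0 = -4 ✓
  (2) y² = (0)² = 0, and 0 < 4 ✓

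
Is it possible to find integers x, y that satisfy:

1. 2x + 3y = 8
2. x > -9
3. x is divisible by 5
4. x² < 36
Yes

Take x = -5, y = 6. Substituting into each constraint:
  (1) 2(-5) + 3(6) = 8 ✓
  (2) -5 > -9 ✓
  (3) -5 = 5 × -1, remainder 0 ✓
  (4) x² = (-5)² = 25, and 25 < 36 ✓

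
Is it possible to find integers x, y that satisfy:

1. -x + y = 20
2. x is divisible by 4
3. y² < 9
Yes

Take x = -20, y = 0. Substituting into each constraint:
  (1) 20 + 0 = 20 ✓
  (2) -20 = 4 × -5, remainder 0 ✓
  (3) y² = (0)² = 0, and 0 < 9 ✓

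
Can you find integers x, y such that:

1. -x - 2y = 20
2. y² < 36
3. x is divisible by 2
Yes

Take x = -22, y = 1. Substituting into each constraint:
  (1) 22 - 2(1) = 20 ✓
  (2) y² = (1)² = 1, and 1 < 36 ✓
  (3) -22 = 2 × -11, remainder 0 ✓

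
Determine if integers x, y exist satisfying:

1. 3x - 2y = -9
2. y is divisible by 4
Yes

Take x = -3, y = 0. Substituting into each constraint:
  (1) 3(-3) - 2(0) = -9 ✓
  (2) 0 = 4 × 0, remainder 0 ✓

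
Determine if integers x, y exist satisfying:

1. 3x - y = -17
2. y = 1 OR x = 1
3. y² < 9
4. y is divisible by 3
No

A contradictory subset is {3x - y = -17, y = 1 OR x = 1, y is divisible by 3}. No integer assignment can satisfy these jointly:

  - 3x - y = -17: is a linear equation tying the variables together
  - y = 1 OR x = 1: forces a choice: either y = 1 or x = 1
  - y is divisible by 3: restricts y to multiples of 3

Modular obstruction: writing y = 3y', every remaining term of the linear equation is divisible by 3, so the left side is ≡ 0 (mod 3); but the right side -17 ≡ 1 (mod 3). No integers can satisfy it.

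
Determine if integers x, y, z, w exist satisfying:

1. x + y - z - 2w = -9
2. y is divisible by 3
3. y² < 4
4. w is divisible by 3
Yes

Take x = 0, y = 0, z = 9, w = 0. Substituting into each constraint:
  (1) 0 + 0 + (-9) - 2(0) = -9 ✓
  (2) 0 = 3 × 0, remainder 0 ✓
  (3) y² = (0)² = 0, and 0 < 4 ✓
  (4) 0 = 3 × 0, remainder 0 ✓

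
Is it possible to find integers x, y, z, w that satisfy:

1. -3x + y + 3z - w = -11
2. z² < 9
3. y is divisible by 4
Yes

Take x = 0, y = 0, z = -1, w = 8. Substituting into each constraint:
  (1) -3(0) + 0 + 3(-1) + (-8) = -11 ✓
  (2) z² = (-1)² = 1, and 1 < 9 ✓
  (3) 0 = 4 × 0, remainder 0 ✓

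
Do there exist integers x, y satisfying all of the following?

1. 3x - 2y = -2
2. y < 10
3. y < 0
Yes

Take x = -2, y = -2. Substituting into each constraint:
  (1) 3(-2) - 2(-2) = -2 ✓
  (2) -2 < 10 ✓
  (3) -2 < 0 ✓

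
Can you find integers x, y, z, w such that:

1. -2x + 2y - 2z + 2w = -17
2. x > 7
No

Even the single constraint (-2x + 2y - 2z + 2w = -17) is infeasible over the integers.

  - -2x + 2y - 2z + 2w = -17: every term on the left is divisible by 2, so the LHS ≡ 0 (mod 2), but the RHS -17 is not — no integer solution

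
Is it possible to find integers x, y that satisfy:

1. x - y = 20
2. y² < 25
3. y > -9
Yes

Take x = 20, y = 0. Substituting into each constraint:
  (1) 20 + 0 = 20 ✓
  (2) y² = (0)² = 0, and 0 < 25 ✓
  (3) 0 > -9 ✓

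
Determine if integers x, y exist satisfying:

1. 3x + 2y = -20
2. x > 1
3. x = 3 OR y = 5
No

The full constraint system is jointly infeasible over the integers. Each constraint and what it forces:

  - 3x + 2y = -20: is a linear equation tying the variables together
  - x > 1: bounds one variable relative to a constant
  - x = 3 OR y = 5: forces a choice: either x = 3 or y = 5

Split on the disjunction (x = 3 OR y = 5):
  • If x = 3: with x = 3, every remaining term of the linear equation is divisible by 2, so the left side is ≡ 0 (mod 2); but the right side -29 ≡ 1 (mod 2). No integers can satisfy it.
  • If y = 5: the equation forces x = -10, which contradicts the bound x ≥ 2.
Both branches are infeasible, so the system has no integer solution.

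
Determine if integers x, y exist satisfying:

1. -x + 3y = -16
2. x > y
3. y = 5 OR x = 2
Yes

Take x = 31, y = 5. Substituting into each constraint:
  (1) (-31) + 3(5) = -16 ✓
  (2) 31 > 5 ✓
  (3) y = 5, target 5 ✓ (first branch holds)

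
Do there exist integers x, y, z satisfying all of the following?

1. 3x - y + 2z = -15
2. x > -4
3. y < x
Yes

Take x = 0, y = -1, z = -8. Substituting into each constraint:
  (1) 3(0) + 1 + 2(-8) = -15 ✓
  (2) 0 > -4 ✓
  (3) -1 < 0 ✓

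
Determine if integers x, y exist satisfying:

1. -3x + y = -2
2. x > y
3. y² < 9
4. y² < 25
Yes

Take x = 0, y = -2. Substituting into each constraint:
  (1) -3(0) + (-2) = -2 ✓
  (2) 0 > -2 ✓
  (3) y² = (-2)² = 4, and 4 < 9 ✓
  (4) y² = (-2)² = 4, and 4 < 25 ✓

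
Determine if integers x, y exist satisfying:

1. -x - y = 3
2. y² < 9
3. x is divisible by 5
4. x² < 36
Yes

Take x = -5, y = 2. Substituting into each constraint:
  (1) 5 + (-2) = 3 ✓
  (2) y² = (2)² = 4, and 4 < 9 ✓
  (3) -5 = 5 × -1, remainder 0 ✓
  (4) x² = (-5)² = 25, and 25 < 36 ✓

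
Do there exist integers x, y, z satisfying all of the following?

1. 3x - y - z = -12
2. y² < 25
Yes

Take x = 0, y = 0, z = 12. Substituting into each constraint:
  (1) 3(0) + 0 + (-12) = -12 ✓
  (2) y² = (0)² = 0, and 0 < 25 ✓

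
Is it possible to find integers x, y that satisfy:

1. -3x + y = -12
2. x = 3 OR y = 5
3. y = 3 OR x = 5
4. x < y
No

A contradictory subset is {-3x + y = -12, y = 3 OR x = 5, x < y}. No integer assignment can satisfy these jointly:

  - -3x + y = -12: is a linear equation tying the variables together
  - y = 3 OR x = 5: forces a choice: either y = 3 or x = 5
  - x < y: bounds one variable relative to another variable

Split on the disjunction (y = 3 OR x = 5):
  • If y = 3: the equation forces x = 5, giving (y, x) = (3, 5), which violates y > x.
  • If x = 5: the equation forces y = 3, giving (x, y) = (5, 3), which violates y > x.
Both branches are infeasible, so the system has no integer solution.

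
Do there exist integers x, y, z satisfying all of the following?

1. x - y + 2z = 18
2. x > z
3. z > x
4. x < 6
No

A contradictory subset is {x > z, z > x}. No integer assignment can satisfy these jointly:

  - x > z: bounds one variable relative to another variable
  - z > x: bounds one variable relative to another variable

Direct contradiction: x > z and z > x cannot both hold.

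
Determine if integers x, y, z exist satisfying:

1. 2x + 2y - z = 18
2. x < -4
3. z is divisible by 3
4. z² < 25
Yes

Take x = -5, y = 14, z = 0. Substituting into each constraint:
  (1) 2(-5) + 2(14) + 0 = 18 ✓
  (2) -5 < -4 ✓
  (3) 0 = 3 × 0, remainder 0 ✓
  (4) z² = (0)² = 0, and 0 < 25 ✓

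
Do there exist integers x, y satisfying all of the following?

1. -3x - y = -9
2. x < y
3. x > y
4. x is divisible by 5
No

A contradictory subset is {x < y, x > y}. No integer assignment can satisfy these jointly:

  - x < y: bounds one variable relative to another variable
  - x > y: bounds one variable relative to another variable

Direct contradiction: y > x and x > y cannot both hold.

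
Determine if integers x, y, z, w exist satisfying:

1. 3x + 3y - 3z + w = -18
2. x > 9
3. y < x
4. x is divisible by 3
Yes

Take x = 12, y = 0, z = 18, w = 0. Substituting into each constraint:
  (1) 3(12) + 3(0) - 3(18) + 0 = -18 ✓
  (2) 12 > 9 ✓
  (3) 0 < 12 ✓
  (4) 12 = 3 × 4, remainder 0 ✓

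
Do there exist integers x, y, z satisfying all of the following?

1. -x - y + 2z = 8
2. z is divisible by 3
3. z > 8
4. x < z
Yes

Take x = 0, y = 10, z = 9. Substituting into each constraint:
  (1) 0 + (-10) + 2(9) = 8 ✓
  (2) 9 = 3 × 3, remainder 0 ✓
  (3) 9 > 8 ✓
  (4) 0 < 9 ✓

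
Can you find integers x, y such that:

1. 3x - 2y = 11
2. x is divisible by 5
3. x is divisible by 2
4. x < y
No

A contradictory subset is {3x - 2y = 11, x is divisible by 2}. No integer assignment can satisfy these jointly:

  - 3x - 2y = 11: is a linear equation tying the variables together
  - x is divisible by 2: restricts x to multiples of 2

Modular obstruction: writing x = 2x', every remaining term of the linear equation is divisible by 2, so the left side is ≡ 0 (mod 2); but the right side 11 ≡ 1 (mod 2). No integers can satisfy it.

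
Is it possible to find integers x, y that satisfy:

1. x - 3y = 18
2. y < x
Yes

Take x = 18, y = 0. Substituting into each constraint:
  (1) 18 - 3(0) = 18 ✓
  (2) 0 < 18 ✓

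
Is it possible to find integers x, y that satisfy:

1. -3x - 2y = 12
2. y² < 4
Yes

Take x = -4, y = 0. Substituting into each constraint:
  (1) -3(-4) - 2(0) = 12 ✓
  (2) y² = (0)² = 0, and 0 < 4 ✓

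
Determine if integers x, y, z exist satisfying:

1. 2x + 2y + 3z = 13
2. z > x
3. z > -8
Yes

Take x = 0, y = 5, z = 1. Substituting into each constraint:
  (1) 2(0) + 2(5) + 3(1) = 13 ✓
  (2) 1 > 0 ✓
  (3) 1 > -8 ✓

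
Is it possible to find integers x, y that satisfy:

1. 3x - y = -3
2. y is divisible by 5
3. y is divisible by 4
Yes

Take x = -1, y = 0. Substituting into each constraint:
  (1) 3(-1) + 0 = -3 ✓
  (2) 0 = 5 × 0, remainder 0 ✓
  (3) 0 = 4 × 0, remainder 0 ✓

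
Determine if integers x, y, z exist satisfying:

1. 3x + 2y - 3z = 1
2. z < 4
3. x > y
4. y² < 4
Yes

Take x = 0, y = -1, z = -1. Substituting into each constraint:
  (1) 3(0) + 2(-1) - 3(-1) = 1 ✓
  (2) -1 < 4 ✓
  (3) 0 > -1 ✓
  (4) y² = (-1)² = 1, and 1 < 4 ✓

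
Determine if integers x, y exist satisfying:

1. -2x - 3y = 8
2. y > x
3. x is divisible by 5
Yes

Take x = -10, y = 4. Substituting into each constraint:
  (1) -2(-10) - 3(4) = 8 ✓
  (2) 4 > -10 ✓
  (3) -10 = 5 × -2, remainder 0 ✓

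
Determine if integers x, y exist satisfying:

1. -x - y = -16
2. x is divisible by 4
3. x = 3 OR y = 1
No

The full constraint system is jointly infeasible over the integers. Each constraint and what it forces:

  - -x - y = -16: is a linear equation tying the variables together
  - x is divisible by 4: restricts x to multiples of 4
  - x = 3 OR y = 1: forces a choice: either x = 3 or y = 1

Split on the disjunction (x = 3 OR y = 1):
  • If x = 3: this contradicts the divisibility constraint — 3 is not a multiple of 4.
  • If y = 1: with y = 1, writing x = 4x', every remaining term of the linear equation is divisible by 4, so the left side is ≡ 0 (mod 4); but the right side -15 ≡ 1 (mod 4). No integers can satisfy it.
Both branches are infeasible, so the system has no integer solution.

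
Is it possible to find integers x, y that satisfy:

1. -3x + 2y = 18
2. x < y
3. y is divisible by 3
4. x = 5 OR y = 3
Yes

Take x = -4, y = 3. Substituting into each constraint:
  (1) -3(-4) + 2(3) = 18 ✓
  (2) -4 < 3 ✓
  (3) 3 = 3 × 1, remainder 0 ✓
  (4) y = 3, target 3 ✓ (second branch holds)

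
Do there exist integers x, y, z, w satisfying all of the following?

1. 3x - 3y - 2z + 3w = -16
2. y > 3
Yes

Take x = 0, y = 4, z = 2, w = 0. Substituting into each constraint:
  (1) 3(0) - 3(4) - 2(2) + 3(0) = -16 ✓
  (2) 4 > 3 ✓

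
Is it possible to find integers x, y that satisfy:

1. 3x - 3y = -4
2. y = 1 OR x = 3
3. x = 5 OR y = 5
No

Even the single constraint (3x - 3y = -4) is infeasible over the integers.

  - 3x - 3y = -4: every term on the left is divisible by 3, so the LHS ≡ 0 (mod 3), but the RHS -4 is not — no integer solution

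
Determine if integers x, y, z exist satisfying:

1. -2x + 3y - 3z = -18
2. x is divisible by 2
Yes

Take x = 0, y = 0, z = 6. Substituting into each constraint:
  (1) -2(0) + 3(0) - 3(6) = -18 ✓
  (2) 0 = 2 × 0, remainder 0 ✓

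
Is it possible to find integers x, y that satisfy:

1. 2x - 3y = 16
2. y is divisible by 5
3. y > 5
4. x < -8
No

A contradictory subset is {2x - 3y = 16, y > 5, x < -8}. No integer assignment can satisfy these jointly:

  - 2x - 3y = 16: is a linear equation tying the variables together
  - y > 5: bounds one variable relative to a constant
  - x < -8: bounds one variable relative to a constant

Range argument: with x ∈ [−∞, -9], y ∈ [6, ∞], the left side of the equation is at most -36, but the right side is 16 > -36. No integer solution exists.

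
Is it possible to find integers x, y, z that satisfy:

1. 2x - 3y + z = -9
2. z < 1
Yes

Take x = 0, y = 0, z = -9. Substituting into each constraint:
  (1) 2(0) - 3(0) + (-9) = -9 ✓
  (2) -9 < 1 ✓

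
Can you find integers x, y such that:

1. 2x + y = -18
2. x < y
Yes

Take x = -9, y = 0. Substituting into each constraint:
  (1) 2(-9) + 0 = -18 ✓
  (2) -9 < 0 ✓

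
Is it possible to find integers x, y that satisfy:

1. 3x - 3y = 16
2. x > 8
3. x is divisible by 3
No

Even the single constraint (3x - 3y = 16) is infeasible over the integers.

  - 3x - 3y = 16: every term on the left is divisible by 3, so the LHS ≡ 0 (mod 3), but the RHS 16 is not — no integer solution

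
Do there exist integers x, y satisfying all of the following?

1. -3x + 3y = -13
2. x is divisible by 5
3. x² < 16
No

Even the single constraint (-3x + 3y = -13) is infeasible over the integers.

  - -3x + 3y = -13: every term on the left is divisible by 3, so the LHS ≡ 0 (mod 3), but the RHS -13 is not — no integer solution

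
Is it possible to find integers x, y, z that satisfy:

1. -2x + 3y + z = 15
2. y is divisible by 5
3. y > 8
Yes

Take x = 0, y = 10, z = -15. Substituting into each constraint:
  (1) -2(0) + 3(10) + (-15) = 15 ✓
  (2) 10 = 5 × 2, remainder 0 ✓
  (3) 10 > 8 ✓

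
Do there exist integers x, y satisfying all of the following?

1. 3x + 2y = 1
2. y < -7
Yes

Take x = 7, y = -10. Substituting into each constraint:
  (1) 3(7) + 2(-10) = 1 ✓
  (2) -10 < -7 ✓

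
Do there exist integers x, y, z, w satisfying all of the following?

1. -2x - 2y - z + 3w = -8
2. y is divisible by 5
Yes

Take x = 1, y = 0, z = 0, w = -2. Substituting into each constraint:
  (1) -2(1) - 2(0) + 0 + 3(-2) = -8 ✓
  (2) 0 = 5 × 0, remainder 0 ✓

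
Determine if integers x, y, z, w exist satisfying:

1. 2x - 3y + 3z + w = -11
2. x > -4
Yes

Take x = 0, y = 0, z = 0, w = -11. Substituting into each constraint:
  (1) 2(0) - 3(0) + 3(0) + (-11) = -11 ✓
  (2) 0 > -4 ✓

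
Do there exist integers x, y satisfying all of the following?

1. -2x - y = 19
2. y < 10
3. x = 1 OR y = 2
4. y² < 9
No

A contradictory subset is {-2x - y = 19, x = 1 OR y = 2, y² < 9}. No integer assignment can satisfy these jointly:

  - -2x - y = 19: is a linear equation tying the variables together
  - x = 1 OR y = 2: forces a choice: either x = 1 or y = 2
  - y² < 9: restricts y to |y| ≤ 2

Split on the disjunction (x = 1 OR y = 2):
  • If x = 1: the equation forces y = -21, but y² < 9 requires |y| ≤ 2.
  • If y = 2: with y = 2, every remaining term of the linear equation is divisible by 2, so the left side is ≡ 0 (mod 2); but the right side 21 ≡ 1 (mod 2). No integers can satisfy it.
Both branches are infeasible, so the system has no integer solution.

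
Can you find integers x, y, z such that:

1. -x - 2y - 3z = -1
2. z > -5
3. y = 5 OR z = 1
Yes

Take x = 0, y = 5, z = -3. Substituting into each constraint:
  (1) 0 - 2(5) - 3(-3) = -1 ✓
  (2) -3 > -5 ✓
  (3) y = 5, target 5 ✓ (first branch holds)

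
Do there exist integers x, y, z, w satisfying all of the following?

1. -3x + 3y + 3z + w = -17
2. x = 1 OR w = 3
Yes

Take x = 1, y = -6, z = 0, w = 4. Substituting into each constraint:
  (1) -3(1) + 3(-6) + 3(0) + 4 = -17 ✓
  (2) x = 1, target 1 ✓ (first branch holds)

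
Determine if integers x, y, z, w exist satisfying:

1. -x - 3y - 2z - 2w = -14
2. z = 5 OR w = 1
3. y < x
Yes

Take x = 0, y = -2, z = 9, w = 1. Substituting into each constraint:
  (1) 0 - 3(-2) - 2(9) - 2(1) = -14 ✓
  (2) w = 1, target 1 ✓ (second branch holds)
  (3) -2 < 0 ✓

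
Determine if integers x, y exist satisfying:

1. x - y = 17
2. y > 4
Yes

Take x = 22, y = 5. Substituting into each constraint:
  (1) 22 + (-5) = 17 ✓
  (2) 5 > 4 ✓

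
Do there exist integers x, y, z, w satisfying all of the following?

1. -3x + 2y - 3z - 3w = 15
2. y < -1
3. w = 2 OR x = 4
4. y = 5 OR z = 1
Yes

Take x = 4, y = -3, z = 1, w = -12. Substituting into each constraint:
  (1) -3(4) + 2(-3) - 3(1) - 3(-12) = 15 ✓
  (2) -3 < -1 ✓
  (3) x = 4, target 4 ✓ (second branch holds)
  (4) z = 1, target 1 ✓ (second branch holds)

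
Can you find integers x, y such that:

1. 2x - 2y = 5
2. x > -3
No

Even the single constraint (2x - 2y = 5) is infeasible over the integers.

  - 2x - 2y = 5: every term on the left is divisible by 2, so the LHS ≡ 0 (mod 2), but the RHS 5 is not — no integer solution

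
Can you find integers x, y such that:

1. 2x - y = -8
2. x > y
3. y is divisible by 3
Yes

Take x = -10, y = -12. Substituting into each constraint:
  (1) 2(-10) + 12 = -8 ✓
  (2) -10 > -12 ✓
  (3) -12 = 3 × -4, remainder 0 ✓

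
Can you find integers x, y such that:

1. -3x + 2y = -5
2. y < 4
Yes

Take x = 3, y = 2. Substituting into each constraint:
  (1) -3(3) + 2(2) = -5 ✓
  (2) 2 < 4 ✓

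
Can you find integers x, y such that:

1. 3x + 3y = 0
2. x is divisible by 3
Yes

Take x = 0, y = 0. Substituting into each constraint:
  (1) 3(0) + 3(0) = 0 ✓
  (2) 0 = 3 × 0, remainder 0 ✓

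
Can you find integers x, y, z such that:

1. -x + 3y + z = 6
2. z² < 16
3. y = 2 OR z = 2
Yes

Take x = -4, y = 0, z = 2. Substituting into each constraint:
  (1) 4 + 3(0) + 2 = 6 ✓
  (2) z² = (2)² = 4, and 4 < 16 ✓
  (3) z = 2, target 2 ✓ (second branch holds)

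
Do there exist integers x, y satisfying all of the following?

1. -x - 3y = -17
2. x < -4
Yes

Take x = -7, y = 8. Substituting into each constraint:
  (1) 7 - 3(8) = -17 ✓
  (2) -7 < -4 ✓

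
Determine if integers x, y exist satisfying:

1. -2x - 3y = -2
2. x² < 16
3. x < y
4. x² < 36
Yes

Take x = -2, y = 2. Substituting into each constraint:
  (1) -2(-2) - 3(2) = -2 ✓
  (2) x² = (-2)² = 4, and 4 < 16 ✓
  (3) -2 < 2 ✓
  (4) x² = (-2)² = 4, and 4 < 36 ✓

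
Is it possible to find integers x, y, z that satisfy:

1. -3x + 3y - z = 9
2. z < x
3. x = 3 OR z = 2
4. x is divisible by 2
No

A contradictory subset is {-3x + 3y - z = 9, x = 3 OR z = 2, x is divisible by 2}. No integer assignment can satisfy these jointly:

  - -3x + 3y - z = 9: is a linear equation tying the variables together
  - x = 3 OR z = 2: forces a choice: either x = 3 or z = 2
  - x is divisible by 2: restricts x to multiples of 2

Split on the disjunction (x = 3 OR z = 2):
  • If x = 3: this contradicts the divisibility constraint — 3 is not a multiple of 2.
  • If z = 2: with z = 2, writing x = 2x', every remaining term of the linear equation is divisible by 3, so the left side is ≡ 0 (mod 3); but the right side 11 ≡ 2 (mod 3). No integers can satisfy it.
Both branches are infeasible, so the system has no integer solution.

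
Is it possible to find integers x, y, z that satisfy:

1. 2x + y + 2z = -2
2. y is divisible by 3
Yes

Take x = -1, y = 0, z = 0. Substituting into each constraint:
  (1) 2(-1) + 0 + 2(0) = -2 ✓
  (2) 0 = 3 × 0, remainder 0 ✓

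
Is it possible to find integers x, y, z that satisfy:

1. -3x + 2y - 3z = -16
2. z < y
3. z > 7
Yes

Take x = 3, y = 10, z = 9. Substituting into each constraint:
  (1) -3(3) + 2(10) - 3(9) = -16 ✓
  (2) 9 < 10 ✓
  (3) 9 > 7 ✓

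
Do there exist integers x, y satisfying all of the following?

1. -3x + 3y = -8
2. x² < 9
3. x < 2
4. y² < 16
No

Even the single constraint (-3x + 3y = -8) is infeasible over the integers.

  - -3x + 3y = -8: every term on the left is divisible by 3, so the LHS ≡ 0 (mod 3), but the RHS -8 is not — no integer solution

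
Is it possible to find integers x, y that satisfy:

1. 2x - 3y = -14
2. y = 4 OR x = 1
Yes

Take x = -1, y = 4. Substituting into each constraint:
  (1) 2(-1) - 3(4) = -14 ✓
  (2) y = 4, target 4 ✓ (first branch holds)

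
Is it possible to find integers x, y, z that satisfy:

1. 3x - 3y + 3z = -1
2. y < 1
No

Even the single constraint (3x - 3y + 3z = -1) is infeasible over the integers.

  - 3x - 3y + 3z = -1: every term on the left is divisible by 3, so the LHS ≡ 0 (mod 3), but the RHS -1 is not — no integer solution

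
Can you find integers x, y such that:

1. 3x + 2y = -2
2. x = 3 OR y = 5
Yes

Take x = -4, y = 5. Substituting into each constraint:
  (1) 3(-4) + 2(5) = -2 ✓
  (2) y = 5, target 5 ✓ (second branch holds)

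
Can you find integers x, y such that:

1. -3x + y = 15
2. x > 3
Yes

Take x = 4, y = 27. Substituting into each constraint:
  (1) -3(4) + 27 = 15 ✓
  (2) 4 > 3 ✓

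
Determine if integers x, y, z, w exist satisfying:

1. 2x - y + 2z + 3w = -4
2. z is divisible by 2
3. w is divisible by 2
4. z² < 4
Yes

Take x = 0, y = 4, z = 0, w = 0. Substituting into each constraint:
  (1) 2(0) + (-4) + 2(0) + 3(0) = -4 ✓
  (2) 0 = 2 × 0, remainder 0 ✓
  (3) 0 = 2 × 0, remainder 0 ✓
  (4) z² = (0)² = 0, and 0 < 4 ✓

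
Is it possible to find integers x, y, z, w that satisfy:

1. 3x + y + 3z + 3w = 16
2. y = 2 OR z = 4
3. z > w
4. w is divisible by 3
Yes

Take x = 0, y = 4, z = 4, w = 0. Substituting into each constraint:
  (1) 3(0) + 4 + 3(4) + 3(0) = 16 ✓
  (2) z = 4, target 4 ✓ (second branch holds)
  (3) 4 > 0 ✓
  (4) 0 = 3 × 0, remainder 0 ✓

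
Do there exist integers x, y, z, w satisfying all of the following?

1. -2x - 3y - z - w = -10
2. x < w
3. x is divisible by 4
Yes

Take x = 0, y = 0, z = 9, w = 1. Substituting into each constraint:
  (1) -2(0) - 3(0) + (-9) + (-1) = -10 ✓
  (2) 0 < 1 ✓
  (3) 0 = 4 × 0, remainder 0 ✓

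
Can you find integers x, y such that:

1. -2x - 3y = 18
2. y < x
Yes

Take x = -3, y = -4. Substituting into each constraint:
  (1) -2(-3) - 3(-4) = 18 ✓
  (2) -4 < -3 ✓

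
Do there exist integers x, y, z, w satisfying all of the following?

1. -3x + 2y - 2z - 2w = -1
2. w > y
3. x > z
Yes

Take x = -1, y = 0, z = -2, w = 4. Substituting into each constraint:
  (1) -3(-1) + 2(0) - 2(-2) - 2(4) = -1 ✓
  (2) 4 > 0 ✓
  (3) -1 > -2 ✓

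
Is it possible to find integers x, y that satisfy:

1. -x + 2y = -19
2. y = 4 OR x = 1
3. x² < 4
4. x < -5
No

A contradictory subset is {-x + 2y = -19, y = 4 OR x = 1, x < -5}. No integer assignment can satisfy these jointly:

  - -x + 2y = -19: is a linear equation tying the variables together
  - y = 4 OR x = 1: forces a choice: either y = 4 or x = 1
  - x < -5: bounds one variable relative to a constant

Split on the disjunction (y = 4 OR x = 1):
  • If y = 4: the equation forces x = 27, which contradicts the bound x ≤ -6.
  • If x = 1: this contradicts the bound x ≤ -6.
Both branches are infeasible, so the system has no integer solution.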